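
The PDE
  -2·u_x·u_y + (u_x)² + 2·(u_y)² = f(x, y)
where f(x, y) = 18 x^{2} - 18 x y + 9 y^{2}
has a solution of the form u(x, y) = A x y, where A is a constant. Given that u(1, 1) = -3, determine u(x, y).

Substitute the ansatz u = A x y into the left-hand side.
Derivatives of the ansatz:
  u_x = A y
  u_y = A x
Term by term:
  -2·u_x·u_y = - 2 A^{2} x y
  (u_x)² = A^{2} y^{2}
  2·(u_y)² = 2 A^{2} x^{2}
So the left-hand side equals
  2 A^{2} x^{2} - 2 A^{2} x y + A^{2} y^{2}
This must equal f(x, y) = 18 x^{2} - 18 x y + 9 y^{2} identically.
Matching coefficients of the independent functions:
  [x^{2}]:  2 A^{2} = 18
  [y^{2}]:  A^{2} = 9
  [x y]:  - 2 A^{2} = -18
These equations allow (A) = (-3) or (3).
Impose the point condition(s):
  u(1, 1) = -3  ⟹  A = -3
Only A = -3 satisfies everything.
Hence u(x, y) = - 3 x y.

Answer: u(x, y) = - 3 x y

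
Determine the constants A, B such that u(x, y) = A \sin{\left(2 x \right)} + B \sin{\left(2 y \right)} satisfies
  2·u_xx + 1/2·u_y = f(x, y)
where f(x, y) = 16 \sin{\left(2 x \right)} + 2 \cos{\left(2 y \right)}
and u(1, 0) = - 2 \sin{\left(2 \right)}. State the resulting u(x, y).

Substitute the ansatz u = A \sin{\left(2 x \right)} + B \sin{\left(2 y \right)} into the left-hand side.
Derivatives of the ansatz:
  u_xx = - 4 A \sin{\left(2 x \right)}
  u_y = 2 B \cos{\left(2 y \right)}
Term by term:
  2·u_xx = - 8 A \sin{\left(2 x \right)}
  1/2·u_y = B \cos{\left(2 y \right)}
So the left-hand side equals
  - 8 A \sin{\left(2 x \right)} + B \cos{\left(2 y \right)}
This must equal f(x, y) = 16 \sin{\left(2 x \right)} + 2 \cos{\left(2 y \right)} identically.
Matching coefficients of the independent functions:
  [\sin{\left(2 x \right)}]:  - 8 A = 16
  [\cos{\left(2 y \right)}]:  B = 2
Solving: A = -2, B = 2.
Check against the point condition:
  u(1, 0) = - 2 \sin{\left(2 \right)}  ⟹  A \sin{\left(2 \right)} = - 2 \sin{\left(2 \right)}  ✓
Hence u(x, y) = - 2 \sin{\left(2 x \right)} + 2 \sin{\left(2 y \right)}.

Answer: u(x, y) = - 2 \sin{\left(2 x \right)} + 2 \sin{\left(2 y \right)}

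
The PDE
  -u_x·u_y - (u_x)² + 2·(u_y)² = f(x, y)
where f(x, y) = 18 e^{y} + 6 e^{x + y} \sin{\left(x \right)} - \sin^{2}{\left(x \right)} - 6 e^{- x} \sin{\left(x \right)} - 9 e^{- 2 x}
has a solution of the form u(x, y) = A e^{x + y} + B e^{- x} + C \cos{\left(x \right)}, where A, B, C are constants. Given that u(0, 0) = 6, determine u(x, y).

Substitute the ansatz u = A e^{x + y} + B e^{- x} + C \cos{\left(x \right)} into the left-hand side.
Derivatives of the ansatz:
  u_x = A e^{x} e^{y} - B e^{- x} - C \sin{\left(x \right)}
  u_y = A e^{x} e^{y}
Term by term:
  -u_x·u_y = - A^{2} e^{2 x} e^{2 y} + A B e^{y} + A C e^{x} e^{y} \sin{\left(x \right)}
  -(u_x)² = - A^{2} e^{2 x} e^{2 y} + 2 A B e^{y} + 2 A C e^{x} e^{y} \sin{\left(x \right)} - B^{2} e^{- 2 x} - 2 B C e^{- x} \sin{\left(x \right)} - C^{2} \sin^{2}{\left(x \right)}
  2·(u_y)² = 2 A^{2} e^{2 x} e^{2 y}
So the left-hand side equals
  3 A B e^{y} + 3 A C e^{x} e^{y} \sin{\left(x \right)} - B^{2} e^{- 2 x} - 2 B C e^{- x} \sin{\left(x \right)} - C^{2} \sin^{2}{\left(x \right)}
This must equal f(x, y) identically; expanded, f = 6 e^{x} e^{y} \sin{\left(x \right)} + 18 e^{y} - \sin^{2}{\left(x \right)} - 6 e^{- x} \sin{\left(x \right)} - 9 e^{- 2 x}.
Matching coefficients of the independent functions:
  [e^{- x} \sin{\left(x \right)}]:  - 2 B C = -6
  [e^{x} e^{y} \sin{\left(x \right)}]:  3 A C = 6
  [e^{- 2 x}]:  - B^{2} = -9
  [e^{y}]:  3 A B = 18
  [\sin^{2}{\left(x \right)}]:  - C^{2} = -1
These equations allow (A, B, C) = (-2, -3, -1) or (2, 3, 1).
Impose the point condition(s):
  u(0, 0) = 6  ⟹  A + B + C = 6
Only A = 2, B = 3, C = 1 satisfies everything.
Hence u(x, y) = 2 e^{x + y} + \cos{\left(x \right)} + 3 e^{- x}.

Answer: u(x, y) = 2 e^{x + y} + \cos{\left(x \right)} + 3 e^{- x}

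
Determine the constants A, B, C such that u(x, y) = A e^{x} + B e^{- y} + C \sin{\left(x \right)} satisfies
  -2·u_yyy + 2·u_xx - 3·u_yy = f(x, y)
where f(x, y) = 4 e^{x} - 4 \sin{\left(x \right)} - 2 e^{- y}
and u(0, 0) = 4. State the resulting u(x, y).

Substitute the ansatz u = A e^{x} + B e^{- y} + C \sin{\left(x \right)} into the left-hand side.
Derivatives of the ansatz:
  u_yyy = - B e^{- y}
  u_xx = A e^{x} - C \sin{\left(x \right)}
  u_yy = B e^{- y}
Term by term:
  -2·u_yyy = 2 B e^{- y}
  2·u_xx = 2 A e^{x} - 2 C \sin{\left(x \right)}
  -3·u_yy = - 3 B e^{- y}
So the left-hand side equals
  2 A e^{x} - B e^{- y} - 2 C \sin{\left(x \right)}
This must equal f(x, y) = 4 e^{x} - 4 \sin{\left(x \right)} - 2 e^{- y} identically.
Matching coefficients of the independent functions:
  [e^{x}]:  2 A = 4
  [e^{- y}]:  - B = -2
  [\sin{\left(x \right)}]:  - 2 C = -4
Solving: A = 2, B = 2, C = 2.
Check against the point condition:
  u(0, 0) = 4  ⟹  A + B = 4  ✓
Hence u(x, y) = 2 e^{x} + 2 \sin{\left(x \right)} + 2 e^{- y}.

Answer: u(x, y) = 2 e^{x} + 2 \sin{\left(x \right)} + 2 e^{- y}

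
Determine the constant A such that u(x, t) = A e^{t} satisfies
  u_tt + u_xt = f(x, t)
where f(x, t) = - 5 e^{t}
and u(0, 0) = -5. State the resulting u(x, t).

Answer: u(x, t) = - 5 e^{t}

Derivation:
Substitute the ansatz u = A e^{t} into the left-hand side.
Derivatives of the ansatz:
  u_tt = A e^{t}
  u_xt = 0
Term by term:
  u_tt = A e^{t}
  u_xt = 0
So the left-hand side equals
  A e^{t}
This must equal f(x, t) = - 5 e^{t} identically.
Matching coefficients of the independent functions:
  [e^{t}]:  A = -5
Solving: A = -5.
Check against the point condition:
  u(0, 0) = -5  ⟹  A = -5  ✓
Hence u(x, t) = - 5 e^{t}.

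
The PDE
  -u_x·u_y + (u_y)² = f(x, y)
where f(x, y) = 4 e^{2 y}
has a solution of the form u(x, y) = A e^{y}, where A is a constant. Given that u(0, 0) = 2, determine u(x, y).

Substitute the ansatz u = A e^{y} into the left-hand side.
Derivatives of the ansatz:
  u_x = 0
  u_y = A e^{y}
Term by term:
  -u_x·u_y = 0
  (u_y)² = A^{2} e^{2 y}
So the left-hand side equals
  A^{2} e^{2 y}
This must equal f(x, y) = 4 e^{2 y} identically.
Matching coefficients of the independent functions:
  [e^{2 y}]:  A^{2} = 4
These equations allow (A) = (-2) or (2).
Impose the point condition(s):
  u(0, 0) = 2  ⟹  A = 2
Only A = 2 satisfies everything.
Hence u(x, y) = 2 e^{y}.

Answer: u(x, y) = 2 e^{y}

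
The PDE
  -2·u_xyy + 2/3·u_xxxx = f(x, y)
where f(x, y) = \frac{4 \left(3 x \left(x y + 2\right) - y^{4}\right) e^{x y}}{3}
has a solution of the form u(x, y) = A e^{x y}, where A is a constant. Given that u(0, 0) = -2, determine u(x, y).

Substitute the ansatz u = A e^{x y} into the left-hand side.
Derivatives of the ansatz:
  u_xyy = A x^{2} y e^{x y} + 2 A x e^{x y}
  u_xxxx = A y^{4} e^{x y}
Term by term:
  -2·u_xyy = - 2 A x^{2} y e^{x y} - 4 A x e^{x y}
  2/3·u_xxxx = \frac{2 A y^{4} e^{x y}}{3}
So the left-hand side equals
  - 2 A x^{2} y e^{x y} - 4 A x e^{x y} + \frac{2 A y^{4} e^{x y}}{3}
This must equal f(x, y) identically; expanded, f = 4 x^{2} y e^{x y} + 8 x e^{x y} - \frac{4 y^{4} e^{x y}}{3}.
Matching coefficients of the independent functions:
  [x e^{x y}]:  - 4 A = 8
  [y^{4} e^{x y}]:  \frac{2 A}{3} = - \frac{4}{3}
  [x^{2} y e^{x y}]:  - 2 A = 4
Solving: A = -2.
Check against the point condition:
  u(0, 0) = -2  ⟹  A = -2  ✓
Hence u(x, y) = - 2 e^{x y}.

Answer: u(x, y) = - 2 e^{x y}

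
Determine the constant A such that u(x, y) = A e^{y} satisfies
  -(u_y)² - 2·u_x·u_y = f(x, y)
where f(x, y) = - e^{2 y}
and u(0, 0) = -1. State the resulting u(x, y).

Substitute the ansatz u = A e^{y} into the left-hand side.
Derivatives of the ansatz:
  u_y = A e^{y}
  u_x = 0
Term by term:
  -(u_y)² = - A^{2} e^{2 y}
  -2·u_x·u_y = 0
So the left-hand side equals
  - A^{2} e^{2 y}
This must equal f(x, y) = - e^{2 y} identically.
Matching coefficients of the independent functions:
  [e^{2 y}]:  - A^{2} = -1
These equations allow (A) = (-1) or (1).
Impose the point condition(s):
  u(0, 0) = -1  ⟹  A = -1
Only A = -1 satisfies everything.
Hence u(x, y) = - e^{y}.

Answer: u(x, y) = - e^{y}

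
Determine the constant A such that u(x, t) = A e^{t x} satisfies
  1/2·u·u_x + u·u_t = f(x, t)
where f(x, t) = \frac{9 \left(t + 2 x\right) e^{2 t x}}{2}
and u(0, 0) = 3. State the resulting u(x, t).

Substitute the ansatz u = A e^{t x} into the left-hand side.
Derivatives of the ansatz:
  u_x = A t e^{t x}
  u_t = A x e^{t x}
Term by term:
  1/2·u·u_x = \frac{A^{2} t e^{2 t x}}{2}
  u·u_t = A^{2} x e^{2 t x}
So the left-hand side equals
  \frac{A^{2} t e^{2 t x}}{2} + A^{2} x e^{2 t x}
This must equal f(x, t) identically; expanded, f = \frac{9 t e^{2 t x}}{2} + 9 x e^{2 t x}.
Matching coefficients of the independent functions:
  [t e^{2 t x}]:  \frac{A^{2}}{2} = \frac{9}{2}
  [x e^{2 t x}]:  A^{2} = 9
These equations allow (A) = (-3) or (3).
Impose the point condition(s):
  u(0, 0) = 3  ⟹  A = 3
Only A = 3 satisfies everything.
Hence u(x, t) = 3 e^{t x}.

Answer: u(x, t) = 3 e^{t x}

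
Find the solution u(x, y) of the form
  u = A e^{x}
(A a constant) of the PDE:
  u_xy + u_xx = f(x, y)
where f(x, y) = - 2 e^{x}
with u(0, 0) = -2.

Substitute the ansatz u = A e^{x} into the left-hand side.
Derivatives of the ansatz:
  u_xy = 0
  u_xx = A e^{x}
Term by term:
  u_xy = 0
  u_xx = A e^{x}
So the left-hand side equals
  A e^{x}
This must equal f(x, y) = - 2 e^{x} identically.
Matching coefficients of the independent functions:
  [e^{x}]:  A = -2
Solving: A = -2.
Check against the point condition:
  u(0, 0) = -2  ⟹  A = -2  ✓
Hence u(x, y) = - 2 e^{x}.

Answer: u(x, y) = - 2 e^{x}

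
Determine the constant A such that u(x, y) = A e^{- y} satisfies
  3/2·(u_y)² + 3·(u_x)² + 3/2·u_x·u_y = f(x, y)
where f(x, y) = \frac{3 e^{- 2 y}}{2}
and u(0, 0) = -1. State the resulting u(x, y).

Substitute the ansatz u = A e^{- y} into the left-hand side.
Derivatives of the ansatz:
  u_y = - A e^{- y}
  u_x = 0
Term by term:
  3/2·(u_y)² = \frac{3 A^{2} e^{- 2 y}}{2}
  3·(u_x)² = 0
  3/2·u_x·u_y = 0
So the left-hand side equals
  \frac{3 A^{2} e^{- 2 y}}{2}
This must equal f(x, y) = \frac{3 e^{- 2 y}}{2} identically.
Matching coefficients of the independent functions:
  [e^{- 2 y}]:  \frac{3 A^{2}}{2} = \frac{3}{2}
These equations allow (A) = (-1) or (1).
Impose the point condition(s):
  u(0, 0) = -1  ⟹  A = -1
Only A = -1 satisfies everything.
Hence u(x, y) = - e^{- y}.

Answer: u(x, y) = - e^{- y}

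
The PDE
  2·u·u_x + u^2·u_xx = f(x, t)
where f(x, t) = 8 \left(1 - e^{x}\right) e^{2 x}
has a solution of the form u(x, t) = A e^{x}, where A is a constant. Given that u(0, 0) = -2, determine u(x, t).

Answer: u(x, t) = - 2 e^{x}

Derivation:
Substitute the ansatz u = A e^{x} into the left-hand side.
Derivatives of the ansatz:
  u_x = A e^{x}
  u_xx = A e^{x}
Term by term:
  2·u·u_x = 2 A^{2} e^{2 x}
  u^2·u_xx = A^{3} e^{3 x}
So the left-hand side equals
  A^{3} e^{3 x} + 2 A^{2} e^{2 x}
This must equal f(x, t) identically; expanded, f = - 8 e^{3 x} + 8 e^{2 x}.
Matching coefficients of the independent functions:
  [e^{2 x}]:  2 A^{2} = 8
  [e^{3 x}]:  A^{3} = -8
Solving: A = -2.
Check against the point condition:
  u(0, 0) = -2  ⟹  A = -2  ✓
Hence u(x, t) = - 2 e^{x}.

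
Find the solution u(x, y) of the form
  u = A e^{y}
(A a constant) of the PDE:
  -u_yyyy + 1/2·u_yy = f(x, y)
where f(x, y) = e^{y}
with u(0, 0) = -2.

Answer: u(x, y) = - 2 e^{y}

Derivation:
Substitute the ansatz u = A e^{y} into the left-hand side.
Derivatives of the ansatz:
  u_yyyy = A e^{y}
  u_yy = A e^{y}
Term by term:
  -u_yyyy = - A e^{y}
  1/2·u_yy = \frac{A e^{y}}{2}
So the left-hand side equals
  - \frac{A e^{y}}{2}
This must equal f(x, y) = e^{y} identically.
Matching coefficients of the independent functions:
  [e^{y}]:  - \frac{A}{2} = 1
Solving: A = -2.
Check against the point condition:
  u(0, 0) = -2  ⟹  A = -2  ✓
Hence u(x, y) = - 2 e^{y}.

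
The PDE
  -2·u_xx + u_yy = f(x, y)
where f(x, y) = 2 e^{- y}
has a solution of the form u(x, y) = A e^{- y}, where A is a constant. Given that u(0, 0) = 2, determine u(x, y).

Answer: u(x, y) = 2 e^{- y}

Derivation:
Substitute the ansatz u = A e^{- y} into the left-hand side.
Derivatives of the ansatz:
  u_xx = 0
  u_yy = A e^{- y}
Term by term:
  -2·u_xx = 0
  u_yy = A e^{- y}
So the left-hand side equals
  A e^{- y}
This must equal f(x, y) = 2 e^{- y} identically.
Matching coefficients of the independent functions:
  [e^{- y}]:  A = 2
Solving: A = 2.
Check against the point condition:
  u(0, 0) = 2  ⟹  A = 2  ✓
Hence u(x, y) = 2 e^{- y}.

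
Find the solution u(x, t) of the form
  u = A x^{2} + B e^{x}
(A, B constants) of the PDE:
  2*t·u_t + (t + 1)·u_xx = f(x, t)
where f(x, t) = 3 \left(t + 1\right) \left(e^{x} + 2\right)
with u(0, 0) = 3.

Answer: u(x, t) = 3 x^{2} + 3 e^{x}

Derivation:
Substitute the ansatz u = A x^{2} + B e^{x} into the left-hand side.
Derivatives of the ansatz:
  u_t = 0
  u_xx = 2 A + B e^{x}
Term by term:
  2*t·u_t = 0
  (t + 1)·u_xx = 2 A t + 2 A + B t e^{x} + B e^{x}
So the left-hand side equals
  2 A t + 2 A + B t e^{x} + B e^{x}
This must equal f(x, t) identically; expanded, f = 3 t e^{x} + 6 t + 3 e^{x} + 6.
Matching coefficients of the independent functions:
  [constant term, t]:  2 A = 6
  [t e^{x}, e^{x}]:  B = 3
Solving: A = 3, B = 3.
Check against the point condition:
  u(0, 0) = 3  ⟹  B = 3  ✓
Hence u(x, t) = 3 x^{2} + 3 e^{x}.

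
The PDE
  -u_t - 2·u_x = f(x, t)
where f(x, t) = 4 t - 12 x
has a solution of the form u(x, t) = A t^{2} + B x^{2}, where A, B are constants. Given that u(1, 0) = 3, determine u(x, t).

Substitute the ansatz u = A t^{2} + B x^{2} into the left-hand side.
Derivatives of the ansatz:
  u_t = 2 A t
  u_x = 2 B x
Term by term:
  -u_t = - 2 A t
  -2·u_x = - 4 B x
So the left-hand side equals
  - 2 A t - 4 B x
This must equal f(x, t) = 4 t - 12 x identically.
Matching coefficients of the independent functions:
  [t]:  - 2 A = 4
  [x]:  - 4 B = -12
Solving: A = -2, B = 3.
Check against the point condition:
  u(1, 0) = 3  ⟹  B = 3  ✓
Hence u(x, t) = - 2 t^{2} + 3 x^{2}.

Answer: u(x, t) = - 2 t^{2} + 3 x^{2}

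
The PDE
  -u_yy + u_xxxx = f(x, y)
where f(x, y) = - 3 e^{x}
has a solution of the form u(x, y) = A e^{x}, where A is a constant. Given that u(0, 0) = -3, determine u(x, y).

Answer: u(x, y) = - 3 e^{x}

Derivation:
Substitute the ansatz u = A e^{x} into the left-hand side.
Derivatives of the ansatz:
  u_yy = 0
  u_xxxx = A e^{x}
Term by term:
  -u_yy = 0
  u_xxxx = A e^{x}
So the left-hand side equals
  A e^{x}
This must equal f(x, y) = - 3 e^{x} identically.
Matching coefficients of the independent functions:
  [e^{x}]:  A = -3
Solving: A = -3.
Check against the point condition:
  u(0, 0) = -3  ⟹  A = -3  ✓
Hence u(x, y) = - 3 e^{x}.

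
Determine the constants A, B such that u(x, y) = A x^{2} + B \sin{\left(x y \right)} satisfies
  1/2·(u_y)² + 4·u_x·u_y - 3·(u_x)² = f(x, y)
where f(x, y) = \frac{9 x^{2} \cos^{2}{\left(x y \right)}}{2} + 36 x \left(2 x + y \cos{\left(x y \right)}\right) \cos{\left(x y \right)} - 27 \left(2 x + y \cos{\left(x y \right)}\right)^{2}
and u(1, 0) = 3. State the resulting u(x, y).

Substitute the ansatz u = A x^{2} + B \sin{\left(x y \right)} into the left-hand side.
Derivatives of the ansatz:
  u_y = B x \cos{\left(x y \right)}
  u_x = 2 A x + B y \cos{\left(x y \right)}
Term by term:
  1/2·(u_y)² = \frac{B^{2} x^{2} \cos^{2}{\left(x y \right)}}{2}
  4·u_x·u_y = 8 A B x^{2} \cos{\left(x y \right)} + 4 B^{2} x y \cos^{2}{\left(x y \right)}
  -3·(u_x)² = - 12 A^{2} x^{2} - 12 A B x y \cos{\left(x y \right)} - 3 B^{2} y^{2} \cos^{2}{\left(x y \right)}
So the left-hand side equals
  - 12 A^{2} x^{2} + 8 A B x^{2} \cos{\left(x y \right)} - 12 A B x y \cos{\left(x y \right)} + \frac{B^{2} x^{2} \cos^{2}{\left(x y \right)}}{2} + 4 B^{2} x y \cos^{2}{\left(x y \right)} - 3 B^{2} y^{2} \cos^{2}{\left(x y \right)}
This must equal f(x, y) identically; expanded, f = \frac{9 x^{2} \cos^{2}{\left(x y \right)}}{2} + 72 x^{2} \cos{\left(x y \right)} - 108 x^{2} + 36 x y \cos^{2}{\left(x y \right)} - 108 x y \cos{\left(x y \right)} - 27 y^{2} \cos^{2}{\left(x y \right)}.
Matching coefficients of the independent functions:
  [x^{2}]:  - 12 A^{2} = -108
  [x^{2} \cos{\left(x y \right)}]:  8 A B = 72
  [x^{2} \cos^{2}{\left(x y \right)}]:  \frac{B^{2}}{2} = \frac{9}{2}
  [y^{2} \cos^{2}{\left(x y \right)}]:  - 3 B^{2} = -27
  [x y \cos{\left(x y \right)}]:  - 12 A B = -108
  [x y \cos^{2}{\left(x y \right)}]:  4 B^{2} = 36
These equations allow (A, B) = (-3, -3) or (3, 3).
Impose the point condition(s):
  u(1, 0) = 3  ⟹  A = 3
Only A = 3, B = 3 satisfies everything.
Hence u(x, y) = 3 x^{2} + 3 \sin{\left(x y \right)}.

Answer: u(x, y) = 3 x^{2} + 3 \sin{\left(x y \right)}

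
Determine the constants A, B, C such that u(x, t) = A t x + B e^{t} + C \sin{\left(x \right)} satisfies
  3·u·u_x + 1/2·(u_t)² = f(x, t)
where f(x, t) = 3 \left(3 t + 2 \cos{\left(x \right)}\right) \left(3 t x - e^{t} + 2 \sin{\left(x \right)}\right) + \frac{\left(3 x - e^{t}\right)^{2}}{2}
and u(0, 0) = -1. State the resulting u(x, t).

Substitute the ansatz u = A t x + B e^{t} + C \sin{\left(x \right)} into the left-hand side.
Derivatives of the ansatz:
  u_x = A t + C \cos{\left(x \right)}
  u_t = A x + B e^{t}
Term by term:
  3·u·u_x = 3 A^{2} t^{2} x + 3 A B t e^{t} + 3 A C t x \cos{\left(x \right)} + 3 A C t \sin{\left(x \right)} + 3 B C e^{t} \cos{\left(x \right)} + 3 C^{2} \sin{\left(x \right)} \cos{\left(x \right)}
  1/2·(u_t)² = \frac{A^{2} x^{2}}{2} + A B x e^{t} + \frac{B^{2} e^{2 t}}{2}
So the left-hand side equals
  3 A^{2} t^{2} x + \frac{A^{2} x^{2}}{2} + 3 A B t e^{t} + A B x e^{t} + 3 A C t x \cos{\left(x \right)} + 3 A C t \sin{\left(x \right)} + \frac{B^{2} e^{2 t}}{2} + 3 B C e^{t} \cos{\left(x \right)} + 3 C^{2} \sin{\left(x \right)} \cos{\left(x \right)}
This must equal f(x, t) identically; expanded, f = 27 t^{2} x + 18 t x \cos{\left(x \right)} - 9 t e^{t} + 18 t \sin{\left(x \right)} + \frac{9 x^{2}}{2} - 3 x e^{t} + \frac{e^{2 t}}{2} - 6 e^{t} \cos{\left(x \right)} + 12 \sin{\left(x \right)} \cos{\left(x \right)}.
Matching coefficients of the independent functions:
  [x^{2}]:  \frac{A^{2}}{2} = \frac{9}{2}
  [t e^{t}]:  3 A B = -9
  [t \sin{\left(x \right)}, t x \cos{\left(x \right)}]:  3 A C = 18
  [t^{2} x]:  3 A^{2} = 27
  [x e^{t}]:  A B = -3
  [e^{t} \cos{\left(x \right)}]:  3 B C = -6
  [\sin{\left(x \right)} \cos{\left(x \right)}]:  3 C^{2} = 12
  [e^{2 t}]:  \frac{B^{2}}{2} = \frac{1}{2}
These equations allow (A, B, C) = (-3, 1, -2) or (3, -1, 2).
Impose the point condition(s):
  u(0, 0) = -1  ⟹  B = -1
Only A = 3, B = -1, C = 2 satisfies everything.
Hence u(x, t) = 3 t x - e^{t} + 2 \sin{\left(x \right)}.

Answer: u(x, t) = 3 t x - e^{t} + 2 \sin{\left(x \right)}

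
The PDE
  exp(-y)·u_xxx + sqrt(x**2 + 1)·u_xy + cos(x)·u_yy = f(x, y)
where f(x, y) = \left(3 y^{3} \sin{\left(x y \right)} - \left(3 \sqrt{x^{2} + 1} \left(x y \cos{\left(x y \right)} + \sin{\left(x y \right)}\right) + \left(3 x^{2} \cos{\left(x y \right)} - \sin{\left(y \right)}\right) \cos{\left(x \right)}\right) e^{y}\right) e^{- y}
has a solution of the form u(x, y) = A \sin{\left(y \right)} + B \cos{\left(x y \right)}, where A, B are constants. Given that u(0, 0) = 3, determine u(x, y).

Answer: u(x, y) = - \sin{\left(y \right)} + 3 \cos{\left(x y \right)}

Derivation:
Substitute the ansatz u = A \sin{\left(y \right)} + B \cos{\left(x y \right)} into the left-hand side.
Derivatives of the ansatz:
  u_xxx = B y^{3} \sin{\left(x y \right)}
  u_xy = - B x y \cos{\left(x y \right)} - B \sin{\left(x y \right)}
  u_yy = - A \sin{\left(y \right)} - B x^{2} \cos{\left(x y \right)}
Term by term:
  exp(-y)·u_xxx = B y^{3} e^{- y} \sin{\left(x y \right)}
  sqrt(x**2 + 1)·u_xy = - B x y \sqrt{x^{2} + 1} \cos{\left(x y \right)} - B \sqrt{x^{2} + 1} \sin{\left(x y \right)}
  cos(x)·u_yy = - A \sin{\left(y \right)} \cos{\left(x \right)} - B x^{2} \cos{\left(x \right)} \cos{\left(x y \right)}
So the left-hand side equals
  - A \sin{\left(y \right)} \cos{\left(x \right)} - B x^{2} \cos{\left(x \right)} \cos{\left(x y \right)} - B x y \sqrt{x^{2} + 1} \cos{\left(x y \right)} + B y^{3} e^{- y} \sin{\left(x y \right)} - B \sqrt{x^{2} + 1} \sin{\left(x y \right)}
This must equal f(x, y) identically; expanded, f = - 3 x^{2} \cos{\left(x \right)} \cos{\left(x y \right)} - 3 x y \sqrt{x^{2} + 1} \cos{\left(x y \right)} + 3 y^{3} e^{- y} \sin{\left(x y \right)} - 3 \sqrt{x^{2} + 1} \sin{\left(x y \right)} + \sin{\left(y \right)} \cos{\left(x \right)}.
Matching coefficients of the independent functions:
  [\sqrt{x^{2} + 1} \sin{\left(x y \right)}, x^{2} \cos{\left(x \right)} \cos{\left(x y \right)}, x y \sqrt{x^{2} + 1} \cos{\left(x y \right)}]:  - B = -3
  [\sin{\left(y \right)} \cos{\left(x \right)}]:  - A = 1
  [y^{3} e^{- y} \sin{\left(x y \right)}]:  B = 3
Solving: A = -1, B = 3.
Check against the point condition:
  u(0, 0) = 3  ⟹  B = 3  ✓
Hence u(x, y) = - \sin{\left(y \right)} + 3 \cos{\left(x y \right)}.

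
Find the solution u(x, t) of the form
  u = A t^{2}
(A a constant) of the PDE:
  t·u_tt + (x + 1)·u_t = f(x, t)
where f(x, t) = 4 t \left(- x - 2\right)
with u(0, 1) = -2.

Answer: u(x, t) = - 2 t^{2}

Derivation:
Substitute the ansatz u = A t^{2} into the left-hand side.
Derivatives of the ansatz:
  u_tt = 2 A
  u_t = 2 A t
Term by term:
  t·u_tt = 2 A t
  (x + 1)·u_t = 2 A t x + 2 A t
So the left-hand side equals
  2 A t x + 4 A t
This must equal f(x, t) = 4 t \left(- x - 2\right) identically.
Matching coefficients of the independent functions:
  [t]:  4 A = -8
  [t x]:  2 A = -4
Solving: A = -2.
Check against the point condition:
  u(0, 1) = -2  ⟹  A = -2  ✓
Hence u(x, t) = - 2 t^{2}.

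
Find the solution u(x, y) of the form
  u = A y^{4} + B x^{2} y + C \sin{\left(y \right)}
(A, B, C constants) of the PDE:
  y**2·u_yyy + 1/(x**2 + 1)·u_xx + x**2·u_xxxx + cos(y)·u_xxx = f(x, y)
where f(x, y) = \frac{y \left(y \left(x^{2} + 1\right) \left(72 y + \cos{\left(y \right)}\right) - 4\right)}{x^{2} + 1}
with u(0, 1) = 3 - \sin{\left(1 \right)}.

Answer: u(x, y) = - 2 x^{2} y + 3 y^{4} - \sin{\left(y \right)}

Derivation:
Substitute the ansatz u = A y^{4} + B x^{2} y + C \sin{\left(y \right)} into the left-hand side.
Derivatives of the ansatz:
  u_yyy = 24 A y - C \cos{\left(y \right)}
  u_xx = 2 B y
  u_xxxx = 0
  u_xxx = 0
Term by term:
  y**2·u_yyy = 24 A y^{3} - C y^{2} \cos{\left(y \right)}
  1/(x**2 + 1)·u_xx = \frac{2 B y}{x^{2} + 1}
  x**2·u_xxxx = 0
  cos(y)·u_xxx = 0
So the left-hand side equals
  24 A y^{3} + \frac{2 B y}{x^{2} + 1} - C y^{2} \cos{\left(y \right)}
This must equal f(x, y) identically; expanded, f = 72 y^{3} + y^{2} \cos{\left(y \right)} - \frac{4 y}{x^{2} + 1}.
Matching coefficients of the independent functions:
  [y^{3}]:  24 A = 72
  [\frac{y}{x^{2} + 1}]:  2 B = -4
  [y^{2} \cos{\left(y \right)}]:  - C = 1
Solving: A = 3, B = -2, C = -1.
Check against the point condition:
  u(0, 1) = 3 - \sin{\left(1 \right)}  ⟹  A + C \sin{\left(1 \right)} = 3 - \sin{\left(1 \right)}  ✓
Hence u(x, y) = - 2 x^{2} y + 3 y^{4} - \sin{\left(y \right)}.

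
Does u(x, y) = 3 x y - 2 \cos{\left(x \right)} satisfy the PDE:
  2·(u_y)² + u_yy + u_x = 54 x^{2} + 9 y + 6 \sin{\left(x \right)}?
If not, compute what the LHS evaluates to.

Evaluate each term of the left-hand side for u = 3 x y - 2 \cos{\left(x \right)}.
Derivatives:
  u_y = 3 x
  u_yy = 0
  u_x = 3 y + 2 \sin{\left(x \right)}
Terms:
  2·(u_y)² = 18 x^{2}
  u_yy = 0
  u_x = 3 y + 2 \sin{\left(x \right)}
Sum: LHS = 18 x^{2} + 3 y + 2 \sin{\left(x \right)}
Given right-hand side: 54 x^{2} + 9 y + 6 \sin{\left(x \right)}. Difference LHS − RHS = - 36 x^{2} - 6 y - 4 \sin{\left(x \right)} ≠ 0, so u is not a solution.

Answer: No, the LHS evaluates to 18 x^{2} + 3 y + 2 \sin{\left(x \right)}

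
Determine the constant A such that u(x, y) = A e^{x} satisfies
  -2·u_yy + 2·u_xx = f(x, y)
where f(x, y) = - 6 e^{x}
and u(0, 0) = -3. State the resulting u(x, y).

Substitute the ansatz u = A e^{x} into the left-hand side.
Derivatives of the ansatz:
  u_yy = 0
  u_xx = A e^{x}
Term by term:
  -2·u_yy = 0
  2·u_xx = 2 A e^{x}
So the left-hand side equals
  2 A e^{x}
This must equal f(x, y) = - 6 e^{x} identically.
Matching coefficients of the independent functions:
  [e^{x}]:  2 A = -6
Solving: A = -3.
Check against the point condition:
  u(0, 0) = -3  ⟹  A = -3  ✓
Hence u(x, y) = - 3 e^{x}.

Answer: u(x, y) = - 3 e^{x}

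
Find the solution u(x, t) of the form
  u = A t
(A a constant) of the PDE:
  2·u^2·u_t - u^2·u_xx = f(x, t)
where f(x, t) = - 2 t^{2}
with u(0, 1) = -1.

Substitute the ansatz u = A t into the left-hand side.
Derivatives of the ansatz:
  u_t = A
  u_xx = 0
Term by term:
  2·u^2·u_t = 2 A^{3} t^{2}
  -u^2·u_xx = 0
So the left-hand side equals
  2 A^{3} t^{2}
This must equal f(x, t) = - 2 t^{2} identically.
Matching coefficients of the independent functions:
  [t^{2}]:  2 A^{3} = -2
Solving: A = -1.
Check against the point condition:
  u(0, 1) = -1  ⟹  A = -1  ✓
Hence u(x, t) = - t.

Answer: u(x, t) = - t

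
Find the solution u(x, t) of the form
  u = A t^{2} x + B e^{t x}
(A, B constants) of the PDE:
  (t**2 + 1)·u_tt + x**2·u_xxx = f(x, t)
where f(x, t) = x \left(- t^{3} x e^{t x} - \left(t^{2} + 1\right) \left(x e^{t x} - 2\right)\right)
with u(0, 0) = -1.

Substitute the ansatz u = A t^{2} x + B e^{t x} into the left-hand side.
Derivatives of the ansatz:
  u_tt = 2 A x + B x^{2} e^{t x}
  u_xxx = B t^{3} e^{t x}
Term by term:
  (t**2 + 1)·u_tt = 2 A t^{2} x + 2 A x + B t^{2} x^{2} e^{t x} + B x^{2} e^{t x}
  x**2·u_xxx = B t^{3} x^{2} e^{t x}
So the left-hand side equals
  2 A t^{2} x + 2 A x + B t^{3} x^{2} e^{t x} + B t^{2} x^{2} e^{t x} + B x^{2} e^{t x}
This must equal f(x, t) identically; expanded, f = - t^{3} x^{2} e^{t x} - t^{2} x^{2} e^{t x} + 2 t^{2} x - x^{2} e^{t x} + 2 x.
Matching coefficients of the independent functions:
  [x, t^{2} x]:  2 A = 2
  [x^{2} e^{t x}, t^{2} x^{2} e^{t x}, t^{3} x^{2} e^{t x}]:  B = -1
Solving: A = 1, B = -1.
Check against the point condition:
  u(0, 0) = -1  ⟹  B = -1  ✓
Hence u(x, t) = t^{2} x - e^{t x}.

Answer: u(x, t) = t^{2} x - e^{t x}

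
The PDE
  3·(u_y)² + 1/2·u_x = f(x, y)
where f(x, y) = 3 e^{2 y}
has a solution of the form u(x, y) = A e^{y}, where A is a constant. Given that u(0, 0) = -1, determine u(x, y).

Answer: u(x, y) = - e^{y}

Derivation:
Substitute the ansatz u = A e^{y} into the left-hand side.
Derivatives of the ansatz:
  u_y = A e^{y}
  u_x = 0
Term by term:
  3·(u_y)² = 3 A^{2} e^{2 y}
  1/2·u_x = 0
So the left-hand side equals
  3 A^{2} e^{2 y}
This must equal f(x, y) = 3 e^{2 y} identically.
Matching coefficients of the independent functions:
  [e^{2 y}]:  3 A^{2} = 3
These equations allow (A) = (-1) or (1).
Impose the point condition(s):
  u(0, 0) = -1  ⟹  A = -1
Only A = -1 satisfies everything.
Hence u(x, y) = - e^{y}.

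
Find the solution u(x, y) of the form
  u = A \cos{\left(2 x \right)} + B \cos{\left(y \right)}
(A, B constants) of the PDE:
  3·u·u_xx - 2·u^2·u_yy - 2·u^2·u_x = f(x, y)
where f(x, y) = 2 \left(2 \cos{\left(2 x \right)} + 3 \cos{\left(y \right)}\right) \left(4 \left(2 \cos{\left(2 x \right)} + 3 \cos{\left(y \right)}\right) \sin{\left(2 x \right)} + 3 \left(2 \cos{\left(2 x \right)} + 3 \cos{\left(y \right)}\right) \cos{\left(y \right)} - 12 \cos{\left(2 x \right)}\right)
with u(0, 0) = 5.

Answer: u(x, y) = 2 \cos{\left(2 x \right)} + 3 \cos{\left(y \right)}

Derivation:
Substitute the ansatz u = A \cos{\left(2 x \right)} + B \cos{\left(y \right)} into the left-hand side.
Derivatives of the ansatz:
  u_xx = - 4 A \cos{\left(2 x \right)}
  u_yy = - B \cos{\left(y \right)}
  u_x = - 2 A \sin{\left(2 x \right)}
Term by term:
  3·u·u_xx = - 12 A^{2} \cos^{2}{\left(2 x \right)} - 12 A B \cos{\left(2 x \right)} \cos{\left(y \right)}
  -2·u^2·u_yy = 2 A^{2} B \cos^{2}{\left(2 x \right)} \cos{\left(y \right)} + 4 A B^{2} \cos{\left(2 x \right)} \cos^{2}{\left(y \right)} + 2 B^{3} \cos^{3}{\left(y \right)}
  -2·u^2·u_x = 4 A^{3} \sin{\left(2 x \right)} \cos^{2}{\left(2 x \right)} + 8 A^{2} B \sin{\left(2 x \right)} \cos{\left(2 x \right)} \cos{\left(y \right)} + 4 A B^{2} \sin{\left(2 x \right)} \cos^{2}{\left(y \right)}
So the left-hand side equals
  4 A^{3} \sin{\left(2 x \right)} \cos^{2}{\left(2 x \right)} + 8 A^{2} B \sin{\left(2 x \right)} \cos{\left(2 x \right)} \cos{\left(y \right)} + 2 A^{2} B \cos^{2}{\left(2 x \right)} \cos{\left(y \right)} - 12 A^{2} \cos^{2}{\left(2 x \right)} + 4 A B^{2} \sin{\left(2 x \right)} \cos^{2}{\left(y \right)} + 4 A B^{2} \cos{\left(2 x \right)} \cos^{2}{\left(y \right)} - 12 A B \cos{\left(2 x \right)} \cos{\left(y \right)} + 2 B^{3} \cos^{3}{\left(y \right)}
This must equal f(x, y) identically; expanded, f = 32 \sin{\left(2 x \right)} \cos^{2}{\left(2 x \right)} + 96 \sin{\left(2 x \right)} \cos{\left(2 x \right)} \cos{\left(y \right)} + 72 \sin{\left(2 x \right)} \cos^{2}{\left(y \right)} + 24 \cos^{2}{\left(2 x \right)} \cos{\left(y \right)} - 48 \cos^{2}{\left(2 x \right)} + 72 \cos{\left(2 x \right)} \cos^{2}{\left(y \right)} - 72 \cos{\left(2 x \right)} \cos{\left(y \right)} + 54 \cos^{3}{\left(y \right)}.
Matching coefficients of the independent functions:
  [\sin{\left(2 x \right)} \cos^{2}{\left(2 x \right)}]:  4 A^{3} = 32
  [\sin{\left(2 x \right)} \cos^{2}{\left(y \right)}, \cos{\left(2 x \right)} \cos^{2}{\left(y \right)}]:  4 A B^{2} = 72
  [\cos{\left(2 x \right)} \cos{\left(y \right)}]:  - 12 A B = -72
  [\cos^{2}{\left(2 x \right)} \cos{\left(y \right)}]:  2 A^{2} B = 24
  [\sin{\left(2 x \right)} \cos{\left(2 x \right)} \cos{\left(y \right)}]:  8 A^{2} B = 96
  [\cos^{2}{\left(2 x \right)}]:  - 12 A^{2} = -48
  [\cos^{3}{\left(y \right)}]:  2 B^{3} = 54
Solving: A = 2, B = 3.
Check against the point condition:
  u(0, 0) = 5  ⟹  A + B = 5  ✓
Hence u(x, y) = 2 \cos{\left(2 x \right)} + 3 \cos{\left(y \right)}.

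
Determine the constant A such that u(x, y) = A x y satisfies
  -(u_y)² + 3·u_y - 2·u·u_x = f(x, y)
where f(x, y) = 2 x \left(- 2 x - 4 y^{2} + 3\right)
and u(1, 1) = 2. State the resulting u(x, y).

Substitute the ansatz u = A x y into the left-hand side.
Derivatives of the ansatz:
  u_y = A x
  u_x = A y
Term by term:
  -(u_y)² = - A^{2} x^{2}
  3·u_y = 3 A x
  -2·u·u_x = - 2 A^{2} x y^{2}
So the left-hand side equals
  - A^{2} x^{2} - 2 A^{2} x y^{2} + 3 A x
This must equal f(x, y) identically; expanded, f = - 4 x^{2} - 8 x y^{2} + 6 x.
Matching coefficients of the independent functions:
  [x]:  3 A = 6
  [x^{2}]:  - A^{2} = -4
  [x y^{2}]:  - 2 A^{2} = -8
Solving: A = 2.
Check against the point condition:
  u(1, 1) = 2  ⟹  A = 2  ✓
Hence u(x, y) = 2 x y.

Answer: u(x, y) = 2 x y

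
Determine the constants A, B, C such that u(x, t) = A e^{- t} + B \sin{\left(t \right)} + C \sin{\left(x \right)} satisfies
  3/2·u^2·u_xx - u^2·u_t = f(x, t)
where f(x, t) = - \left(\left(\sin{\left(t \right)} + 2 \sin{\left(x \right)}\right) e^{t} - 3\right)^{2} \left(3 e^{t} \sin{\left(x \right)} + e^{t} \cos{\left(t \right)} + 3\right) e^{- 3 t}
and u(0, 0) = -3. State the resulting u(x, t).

Answer: u(x, t) = \sin{\left(t \right)} + 2 \sin{\left(x \right)} - 3 e^{- t}

Derivation:
Substitute the ansatz u = A e^{- t} + B \sin{\left(t \right)} + C \sin{\left(x \right)} into the left-hand side.
Derivatives of the ansatz:
  u_xx = - C \sin{\left(x \right)}
  u_t = - A e^{- t} + B \cos{\left(t \right)}
Term by term:
  3/2·u^2·u_xx = - \frac{3 A^{2} C e^{- 2 t} \sin{\left(x \right)}}{2} - 3 A B C e^{- t} \sin{\left(t \right)} \sin{\left(x \right)} - 3 A C^{2} e^{- t} \sin^{2}{\left(x \right)} - \frac{3 B^{2} C \sin^{2}{\left(t \right)} \sin{\left(x \right)}}{2} - 3 B C^{2} \sin{\left(t \right)} \sin^{2}{\left(x \right)} - \frac{3 C^{3} \sin^{3}{\left(x \right)}}{2}
  -u^2·u_t = A^{3} e^{- 3 t} + 2 A^{2} B e^{- 2 t} \sin{\left(t \right)} - A^{2} B e^{- 2 t} \cos{\left(t \right)} + 2 A^{2} C e^{- 2 t} \sin{\left(x \right)} + A B^{2} e^{- t} \sin^{2}{\left(t \right)} - 2 A B^{2} e^{- t} \sin{\left(t \right)} \cos{\left(t \right)} + 2 A B C e^{- t} \sin{\left(t \right)} \sin{\left(x \right)} - 2 A B C e^{- t} \sin{\left(x \right)} \cos{\left(t \right)} + A C^{2} e^{- t} \sin^{2}{\left(x \right)} - B^{3} \sin^{2}{\left(t \right)} \cos{\left(t \right)} - 2 B^{2} C \sin{\left(t \right)} \sin{\left(x \right)} \cos{\left(t \right)} - B C^{2} \sin^{2}{\left(x \right)} \cos{\left(t \right)}
So the left-hand side equals
  A^{3} e^{- 3 t} + 2 A^{2} B e^{- 2 t} \sin{\left(t \right)} - A^{2} B e^{- 2 t} \cos{\left(t \right)} + \frac{A^{2} C e^{- 2 t} \sin{\left(x \right)}}{2} + A B^{2} e^{- t} \sin^{2}{\left(t \right)} - 2 A B^{2} e^{- t} \sin{\left(t \right)} \cos{\left(t \right)} - A B C e^{- t} \sin{\left(t \right)} \sin{\left(x \right)} - 2 A B C e^{- t} \sin{\left(x \right)} \cos{\left(t \right)} - 2 A C^{2} e^{- t} \sin^{2}{\left(x \right)} - B^{3} \sin^{2}{\left(t \right)} \cos{\left(t \right)} - \frac{3 B^{2} C \sin^{2}{\left(t \right)} \sin{\left(x \right)}}{2} - 2 B^{2} C \sin{\left(t \right)} \sin{\left(x \right)} \cos{\left(t \right)} - 3 B C^{2} \sin{\left(t \right)} \sin^{2}{\left(x \right)} - B C^{2} \sin^{2}{\left(x \right)} \cos{\left(t \right)} - \frac{3 C^{3} \sin^{3}{\left(x \right)}}{2}
This must equal f(x, t) identically; expanded, f = - 3 \sin^{2}{\left(t \right)} \sin{\left(x \right)} - \sin^{2}{\left(t \right)} \cos{\left(t \right)} - 12 \sin{\left(t \right)} \sin^{2}{\left(x \right)} - 4 \sin{\left(t \right)} \sin{\left(x \right)} \cos{\left(t \right)} - 12 \sin^{3}{\left(x \right)} - 4 \sin^{2}{\left(x \right)} \cos{\left(t \right)} - 3 e^{- t} \sin^{2}{\left(t \right)} + 6 e^{- t} \sin{\left(t \right)} \sin{\left(x \right)} + 6 e^{- t} \sin{\left(t \right)} \cos{\left(t \right)} + 24 e^{- t} \sin^{2}{\left(x \right)} + 12 e^{- t} \sin{\left(x \right)} \cos{\left(t \right)} + 18 e^{- 2 t} \sin{\left(t \right)} + 9 e^{- 2 t} \sin{\left(x \right)} - 9 e^{- 2 t} \cos{\left(t \right)} - 27 e^{- 3 t}.
Matching coefficients of the independent functions:
(each divided by its leading coefficient; functions giving the same equation are listed together)
  [e^{- 2 t} \sin{\left(t \right)}, e^{- 2 t} \cos{\left(t \right)}]:  A^{2} B - 9 = 0
  [e^{- 2 t} \sin{\left(x \right)}]:  A^{2} C - 18 = 0
  [e^{- t} \sin^{2}{\left(t \right)}, e^{- t} \sin{\left(t \right)} \cos{\left(t \right)}]:  A B^{2} + 3 = 0
  [e^{- t} \sin^{2}{\left(x \right)}]:  A C^{2} + 12 = 0
  [\sin{\left(t \right)} \sin^{2}{\left(x \right)}, \sin^{2}{\left(x \right)} \cos{\left(t \right)}]:  B C^{2} - 4 = 0
  [\sin^{2}{\left(t \right)} \sin{\left(x \right)}, \sin{\left(t \right)} \sin{\left(x \right)} \cos{\left(t \right)}]:  B^{2} C - 2 = 0
  [\sin^{2}{\left(t \right)} \cos{\left(t \right)}]:  B^{3} - 1 = 0
  [e^{- t} \sin{\left(t \right)} \sin{\left(x \right)}, e^{- t} \sin{\left(x \right)} \cos{\left(t \right)}]:  A B C + 6 = 0
  [e^{- 3 t}]:  A^{3} + 27 = 0
  [\sin^{3}{\left(x \right)}]:  C^{3} - 8 = 0
Solving: A = -3, B = 1, C = 2.
Check against the point condition:
  u(0, 0) = -3  ⟹  A = -3  ✓
Hence u(x, t) = \sin{\left(t \right)} + 2 \sin{\left(x \right)} - 3 e^{- t}.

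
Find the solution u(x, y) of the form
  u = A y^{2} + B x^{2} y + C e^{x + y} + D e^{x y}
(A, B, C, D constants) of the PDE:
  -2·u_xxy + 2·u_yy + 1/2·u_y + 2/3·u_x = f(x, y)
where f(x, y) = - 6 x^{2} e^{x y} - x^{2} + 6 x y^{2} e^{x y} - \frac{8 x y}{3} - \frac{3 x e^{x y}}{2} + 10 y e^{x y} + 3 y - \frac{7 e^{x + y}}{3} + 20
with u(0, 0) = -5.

Substitute the ansatz u = A y^{2} + B x^{2} y + C e^{x + y} + D e^{x y} into the left-hand side.
Derivatives of the ansatz:
  u_xxy = 2 B + C e^{x} e^{y} + D x y^{2} e^{x y} + 2 D y e^{x y}
  u_yy = 2 A + C e^{x} e^{y} + D x^{2} e^{x y}
  u_y = 2 A y + B x^{2} + C e^{x} e^{y} + D x e^{x y}
  u_x = 2 B x y + C e^{x} e^{y} + D y e^{x y}
Term by term:
  -2·u_xxy = - 4 B - 2 C e^{x} e^{y} - 2 D x y^{2} e^{x y} - 4 D y e^{x y}
  2·u_yy = 4 A + 2 C e^{x} e^{y} + 2 D x^{2} e^{x y}
  1/2·u_y = A y + \frac{B x^{2}}{2} + \frac{C e^{x} e^{y}}{2} + \frac{D x e^{x y}}{2}
  2/3·u_x = \frac{4 B x y}{3} + \frac{2 C e^{x} e^{y}}{3} + \frac{2 D y e^{x y}}{3}
So the left-hand side equals
  A y + 4 A + \frac{B x^{2}}{2} + \frac{4 B x y}{3} - 4 B + \frac{7 C e^{x} e^{y}}{6} + 2 D x^{2} e^{x y} - 2 D x y^{2} e^{x y} + \frac{D x e^{x y}}{2} - \frac{10 D y e^{x y}}{3}
This must equal f(x, y) identically; expanded, f = - 6 x^{2} e^{x y} - x^{2} + 6 x y^{2} e^{x y} - \frac{8 x y}{3} - \frac{3 x e^{x y}}{2} + 10 y e^{x y} + 3 y - \frac{7 e^{x} e^{y}}{3} + 20.
Matching coefficients of the independent functions:
  [constant term]:  4 A - 4 B = 20
  [x^{2}]:  \frac{B}{2} = -1
  [y]:  A = 3
  [x y]:  \frac{4 B}{3} = - \frac{8}{3}
  [x e^{x y}]:  \frac{D}{2} = - \frac{3}{2}
  [x^{2} e^{x y}]:  2 D = -6
  [y e^{x y}]:  - \frac{10 D}{3} = 10
  [e^{x} e^{y}]:  \frac{7 C}{6} = - \frac{7}{3}
  [x y^{2} e^{x y}]:  - 2 D = 6
Solving: A = 3, B = -2, C = -2, D = -3.
Check against the point condition:
  u(0, 0) = -5  ⟹  C + D = -5  ✓
Hence u(x, y) = - 2 x^{2} y + 3 y^{2} - 3 e^{x y} - 2 e^{x + y}.

Answer: u(x, y) = - 2 x^{2} y + 3 y^{2} - 3 e^{x y} - 2 e^{x + y}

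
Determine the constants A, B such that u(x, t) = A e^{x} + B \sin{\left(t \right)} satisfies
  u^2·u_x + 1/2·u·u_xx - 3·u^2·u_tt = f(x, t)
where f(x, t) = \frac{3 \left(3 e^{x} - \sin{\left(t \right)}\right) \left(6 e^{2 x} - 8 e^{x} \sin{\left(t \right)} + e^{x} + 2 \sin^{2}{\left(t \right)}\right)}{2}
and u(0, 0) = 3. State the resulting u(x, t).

Substitute the ansatz u = A e^{x} + B \sin{\left(t \right)} into the left-hand side.
Derivatives of the ansatz:
  u_x = A e^{x}
  u_xx = A e^{x}
  u_tt = - B \sin{\left(t \right)}
Term by term:
  u^2·u_x = A^{3} e^{3 x} + 2 A^{2} B e^{2 x} \sin{\left(t \right)} + A B^{2} e^{x} \sin^{2}{\left(t \right)}
  1/2·u·u_xx = \frac{A^{2} e^{2 x}}{2} + \frac{A B e^{x} \sin{\left(t \right)}}{2}
  -3·u^2·u_tt = 3 A^{2} B e^{2 x} \sin{\left(t \right)} + 6 A B^{2} e^{x} \sin^{2}{\left(t \right)} + 3 B^{3} \sin^{3}{\left(t \right)}
So the left-hand side equals
  A^{3} e^{3 x} + 5 A^{2} B e^{2 x} \sin{\left(t \right)} + \frac{A^{2} e^{2 x}}{2} + 7 A B^{2} e^{x} \sin^{2}{\left(t \right)} + \frac{A B e^{x} \sin{\left(t \right)}}{2} + 3 B^{3} \sin^{3}{\left(t \right)}
This must equal f(x, t) identically; expanded, f = 27 e^{3 x} - 45 e^{2 x} \sin{\left(t \right)} + \frac{9 e^{2 x}}{2} + 21 e^{x} \sin^{2}{\left(t \right)} - \frac{3 e^{x} \sin{\left(t \right)}}{2} - 3 \sin^{3}{\left(t \right)}.
Matching coefficients of the independent functions:
  [e^{x} \sin{\left(t \right)}]:  \frac{A B}{2} = - \frac{3}{2}
  [e^{x} \sin^{2}{\left(t \right)}]:  7 A B^{2} = 21
  [e^{2 x} \sin{\left(t \right)}]:  5 A^{2} B = -45
  [e^{2 x}]:  \frac{A^{2}}{2} = \frac{9}{2}
  [e^{3 x}]:  A^{3} = 27
  [\sin^{3}{\left(t \right)}]:  3 B^{3} = -3
Solving: A = 3, B = -1.
Check against the point condition:
  u(0, 0) = 3  ⟹  A = 3  ✓
Hence u(x, t) = 3 e^{x} - \sin{\left(t \right)}.

Answer: u(x, t) = 3 e^{x} - \sin{\left(t \right)}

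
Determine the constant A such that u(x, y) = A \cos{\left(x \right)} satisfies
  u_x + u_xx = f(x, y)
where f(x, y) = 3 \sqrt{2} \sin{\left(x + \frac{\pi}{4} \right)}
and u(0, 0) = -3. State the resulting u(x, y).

Substitute the ansatz u = A \cos{\left(x \right)} into the left-hand side.
Derivatives of the ansatz:
  u_x = - A \sin{\left(x \right)}
  u_xx = - A \cos{\left(x \right)}
Term by term:
  u_x = - A \sin{\left(x \right)}
  u_xx = - A \cos{\left(x \right)}
So the left-hand side equals
  - A \sin{\left(x \right)} - A \cos{\left(x \right)}
This must equal f(x, y) identically; expanded, f = 3 \sin{\left(x \right)} + 3 \cos{\left(x \right)}.
Matching coefficients of the independent functions:
  [\sin{\left(x \right)}, \cos{\left(x \right)}]:  - A = 3
Solving: A = -3.
Check against the point condition:
  u(0, 0) = -3  ⟹  A = -3  ✓
Hence u(x, y) = - 3 \cos{\left(x \right)}.

Answer: u(x, y) = - 3 \cos{\left(x \right)}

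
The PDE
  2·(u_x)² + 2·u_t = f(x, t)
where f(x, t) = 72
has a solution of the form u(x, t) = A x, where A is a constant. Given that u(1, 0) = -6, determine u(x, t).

Answer: u(x, t) = - 6 x

Derivation:
Substitute the ansatz u = A x into the left-hand side.
Derivatives of the ansatz:
  u_x = A
  u_t = 0
Term by term:
  2·(u_x)² = 2 A^{2}
  2·u_t = 0
So the left-hand side equals
  2 A^{2}
This must equal f(x, t) = 72 identically.
Matching coefficients of the independent functions:
  [constant term]:  2 A^{2} = 72
These equations allow (A) = (-6) or (6).
Impose the point condition(s):
  u(1, 0) = -6  ⟹  A = -6
Only A = -6 satisfies everything.
Hence u(x, t) = - 6 x.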